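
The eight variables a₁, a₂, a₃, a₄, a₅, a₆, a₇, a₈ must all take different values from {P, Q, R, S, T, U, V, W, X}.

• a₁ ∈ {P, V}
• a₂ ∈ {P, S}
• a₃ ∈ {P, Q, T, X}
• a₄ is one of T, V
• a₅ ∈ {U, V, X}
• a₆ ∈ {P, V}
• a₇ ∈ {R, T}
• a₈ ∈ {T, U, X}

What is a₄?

T

The 8 variables draw from only 8 values {P, Q, R, S, T, U, V, X}, so each is used; only a₃ can be Q, hence a₃ = Q.
The 7 still-open variables together cover exactly {P, R, S, T, U, V, X} — 7 values for 7 variables — and R appears only in a₇'s list, so a₇ = R.
The 6 still-open variables together cover exactly {P, S, T, U, V, X} — 6 values for 6 variables — and S appears only in a₂'s list, so a₂ = S.
a₁ and a₆ between them cover only {P, V} — a naked pair. Remove those values from a₄, a₅.
So a₄ = T.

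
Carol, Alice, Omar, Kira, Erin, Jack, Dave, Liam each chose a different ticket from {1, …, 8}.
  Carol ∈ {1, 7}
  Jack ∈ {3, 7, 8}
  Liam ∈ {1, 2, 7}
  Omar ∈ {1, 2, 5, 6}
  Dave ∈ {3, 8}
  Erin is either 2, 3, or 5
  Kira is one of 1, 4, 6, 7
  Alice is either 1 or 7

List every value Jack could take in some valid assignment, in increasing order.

The 8 variables draw from only 8 values {1, 2, 3, 4, 5, 6, 7, 8}, so each is used; only Kira can be 4, hence Kira = 4.
The 7 still-open variables together cover exactly {1, 2, 3, 5, 6, 7, 8} — 7 values for 7 variables — and 6 appears only in Omar's list, so Omar = 6.
The 6 still-open variables draw from only 6 values {1, 2, 3, 5, 7, 8}, so each is used; only Erin can be 5, hence Erin = 5.
Among the 5 still-open variables, 2 fits only Liam (and all 5 values in {1, 2, 3, 7, 8} must be used), so Liam = 2.
The 2 variables Carol and Alice are confined to {1, 7}, which locks those values in; drop them from Jack.
No further eliminations apply; Jack can still be any of 3, 8.

3, 8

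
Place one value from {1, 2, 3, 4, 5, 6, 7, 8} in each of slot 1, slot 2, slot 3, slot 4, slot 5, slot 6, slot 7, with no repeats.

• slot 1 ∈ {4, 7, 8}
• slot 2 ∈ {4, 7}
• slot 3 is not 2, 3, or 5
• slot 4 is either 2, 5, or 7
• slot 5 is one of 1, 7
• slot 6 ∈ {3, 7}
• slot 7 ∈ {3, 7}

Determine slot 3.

6

slot 6 and slot 7 share exactly the 2 values {3, 7}; by pigeonhole those values go to them, so strike 3, 7 from slot 1, slot 2, slot 3, slot 4, slot 5.
slot 2's domain is down to {4}, so slot 2 = 4. Eliminate 4 elsewhere: slot 1, slot 3.
That leaves slot 5 = 1. Remove 1 from slot 3.
slot 1 has just one choice, so slot 1 = 8. Remove 8 from slot 3.
So slot 3 = 6.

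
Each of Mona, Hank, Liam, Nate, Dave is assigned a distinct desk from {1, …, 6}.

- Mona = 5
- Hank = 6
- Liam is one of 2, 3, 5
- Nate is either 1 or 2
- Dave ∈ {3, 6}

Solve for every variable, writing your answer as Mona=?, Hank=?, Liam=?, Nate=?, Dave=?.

Mona has just one choice, so Mona = 5. Strike 5 from Liam.
Hank must be 6 (only option left). Eliminate 6 elsewhere: Dave.
Dave must be 3 (only option left). So Liam can't be 3.
Liam has just one choice, so Liam = 2. Strike 2 from Nate.
Nate's domain is down to {1}, so Nate = 1.

Mona=5, Hank=6, Liam=2, Nate=1, Dave=3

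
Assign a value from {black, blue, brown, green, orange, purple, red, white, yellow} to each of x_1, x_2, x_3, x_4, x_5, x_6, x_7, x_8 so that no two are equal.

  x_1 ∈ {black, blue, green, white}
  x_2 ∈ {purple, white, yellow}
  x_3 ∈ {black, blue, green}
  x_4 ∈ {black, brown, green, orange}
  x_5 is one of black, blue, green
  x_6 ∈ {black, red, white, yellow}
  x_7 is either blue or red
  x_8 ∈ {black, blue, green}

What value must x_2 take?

purple

The 3 variables x_3, x_5, x_8 are confined to {black, blue, green}, which locks those values in; drop them from x_1, x_4, x_6, x_7.
x_1 must be white (only option left). Strike white from x_2, x_6.
x_7's domain is down to {red}, so x_7 = red. Remove red from x_6.
x_6 has just one choice, so x_6 = yellow. Eliminate yellow elsewhere: x_2.
So x_2 = purple.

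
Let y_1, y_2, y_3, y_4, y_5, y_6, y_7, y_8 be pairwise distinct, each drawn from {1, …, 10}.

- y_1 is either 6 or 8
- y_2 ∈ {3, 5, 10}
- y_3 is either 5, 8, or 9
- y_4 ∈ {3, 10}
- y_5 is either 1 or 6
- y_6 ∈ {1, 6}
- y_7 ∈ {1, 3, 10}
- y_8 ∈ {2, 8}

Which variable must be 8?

The 8 variables draw from only 8 values {1, 2, 3, 5, 6, 8, 9, 10}, so each is used; only y_8 can be 2, hence y_8 = 2.
Among the 7 still-open variables, 9 fits only y_3 (and all 7 values in {1, 3, 5, 6, 8, 9, 10} must be used), so y_3 = 9.
The 6 still-open variables draw from only 6 values {1, 3, 5, 6, 8, 10}, so each is used; only y_2 can be 5, hence y_2 = 5.
Among the 5 still-open variables, 8 fits only y_1 (and all 5 values in {1, 3, 6, 8, 10} must be used), so y_1 = 8.

y_1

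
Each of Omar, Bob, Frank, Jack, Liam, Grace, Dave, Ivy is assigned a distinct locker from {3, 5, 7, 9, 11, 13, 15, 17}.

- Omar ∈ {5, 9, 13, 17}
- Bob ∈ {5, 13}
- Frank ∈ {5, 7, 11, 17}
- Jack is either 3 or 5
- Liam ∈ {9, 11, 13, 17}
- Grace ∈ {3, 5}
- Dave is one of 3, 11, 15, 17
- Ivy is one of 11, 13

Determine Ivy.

The 8 variables together cover exactly {3, 5, 7, 9, 11, 13, 15, 17} — 8 values for 8 variables — and 7 appears only in Frank's list, so Frank = 7.
Among the 7 still-open variables, 15 fits only Dave (and all 7 values in {3, 5, 9, 11, 13, 15, 17} must be used), so Dave = 15.
The 2 variables Jack and Grace are confined to {3, 5}, which locks those values in; drop them from Omar, Bob.
Bob's domain is down to {13}, so Bob = 13. Strike 13 from Omar, Liam, Ivy.
So Ivy = 11.

11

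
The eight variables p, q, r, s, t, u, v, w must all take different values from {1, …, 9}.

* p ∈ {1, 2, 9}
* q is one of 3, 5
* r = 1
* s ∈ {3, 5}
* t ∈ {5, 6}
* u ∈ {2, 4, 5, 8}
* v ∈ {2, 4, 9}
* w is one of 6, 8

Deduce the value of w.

8

r has just one choice, so r = 1. Eliminate 1 elsewhere: p.
q and s between them cover only {3, 5} — a naked pair. Remove those values from t, u.
That leaves t = 6. Strike 6 from w.
So w = 8.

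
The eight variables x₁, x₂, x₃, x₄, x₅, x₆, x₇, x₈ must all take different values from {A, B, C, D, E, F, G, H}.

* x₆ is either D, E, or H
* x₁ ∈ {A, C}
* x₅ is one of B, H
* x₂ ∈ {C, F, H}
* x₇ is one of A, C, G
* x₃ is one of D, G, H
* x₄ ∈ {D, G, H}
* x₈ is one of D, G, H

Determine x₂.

Among the 8 variables, B fits only x₅ (and all 8 values in {A, B, C, D, E, F, G, H} must be used), so x₅ = B.
Among the 7 still-open variables, E fits only x₆ (and all 7 values in {A, C, D, E, F, G, H} must be used), so x₆ = E.
The 6 still-open variables together cover exactly {A, C, D, F, G, H} — 6 values for 6 variables — and F appears only in x₂'s list, so x₂ = F.

F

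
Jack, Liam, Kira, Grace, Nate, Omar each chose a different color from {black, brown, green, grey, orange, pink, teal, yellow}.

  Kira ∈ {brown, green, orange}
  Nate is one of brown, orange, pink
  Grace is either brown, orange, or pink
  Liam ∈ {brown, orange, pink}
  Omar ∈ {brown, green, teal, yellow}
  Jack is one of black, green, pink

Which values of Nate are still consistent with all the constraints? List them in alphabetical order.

Liam, Grace, Nate share exactly the 3 values {brown, orange, pink}; by pigeonhole those values go to them, so strike brown, orange, pink from Jack, Kira, Omar.
Kira's domain is down to {green}, so Kira = green. So Jack, Omar can't be green.
Jack must be black (only option left).
No further eliminations apply; Nate can still be any of brown, orange, pink.

brown, orange, pink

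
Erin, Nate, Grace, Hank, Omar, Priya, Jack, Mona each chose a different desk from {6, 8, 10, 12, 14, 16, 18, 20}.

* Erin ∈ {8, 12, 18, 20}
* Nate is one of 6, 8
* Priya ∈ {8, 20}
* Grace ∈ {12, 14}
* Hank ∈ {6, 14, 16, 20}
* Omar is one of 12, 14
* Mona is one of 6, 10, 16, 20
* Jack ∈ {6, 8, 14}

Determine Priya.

Among the 8 variables, 10 fits only Mona (and all 8 values in {6, 8, 10, 12, 14, 16, 18, 20} must be used), so Mona = 10.
The 7 still-open variables together cover exactly {6, 8, 12, 14, 16, 18, 20} — 7 values for 7 variables — and 16 appears only in Hank's list, so Hank = 16.
The 6 still-open variables together cover exactly {6, 8, 12, 14, 18, 20} — 6 values for 6 variables — and 18 appears only in Erin's list, so Erin = 18.
The 5 still-open variables draw from only 5 values {6, 8, 12, 14, 20}, so each is used; only Priya can be 20, hence Priya = 20.

20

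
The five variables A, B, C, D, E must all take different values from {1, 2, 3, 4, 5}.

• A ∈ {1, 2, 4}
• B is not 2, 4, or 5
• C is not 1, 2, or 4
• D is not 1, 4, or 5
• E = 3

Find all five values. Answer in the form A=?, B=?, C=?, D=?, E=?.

E's domain is down to {3}, so E = 3. So B, C, D can't be 3.
That leaves B = 1. Eliminate 1 elsewhere: A.
C's domain is down to {5}, so C = 5.
D has just one choice, so D = 2. Strike 2 from A.
A's domain is down to {4}, so A = 4.

A=4, B=1, C=5, D=2, E=3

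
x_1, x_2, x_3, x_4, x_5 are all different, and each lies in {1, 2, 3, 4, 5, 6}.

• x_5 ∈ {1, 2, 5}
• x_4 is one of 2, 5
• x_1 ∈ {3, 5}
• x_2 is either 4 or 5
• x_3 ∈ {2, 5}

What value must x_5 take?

The 5 variables together cover exactly {1, 2, 3, 4, 5} — 5 values for 5 variables — and 1 appears only in x_5's list, so x_5 = 1.

1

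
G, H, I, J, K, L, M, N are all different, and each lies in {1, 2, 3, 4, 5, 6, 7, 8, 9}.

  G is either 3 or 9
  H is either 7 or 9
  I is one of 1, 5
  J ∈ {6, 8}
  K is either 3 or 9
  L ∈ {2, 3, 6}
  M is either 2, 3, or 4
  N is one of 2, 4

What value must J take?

8

The 2 variables G and K are confined to {3, 9}, which locks those values in; drop them from H, L, M.
H's domain is down to {7}, so H = 7.
M and N between them cover only {2, 4} — a naked pair. Remove those values from L.
L has just one choice, so L = 6. Eliminate 6 elsewhere: J.
So J = 8.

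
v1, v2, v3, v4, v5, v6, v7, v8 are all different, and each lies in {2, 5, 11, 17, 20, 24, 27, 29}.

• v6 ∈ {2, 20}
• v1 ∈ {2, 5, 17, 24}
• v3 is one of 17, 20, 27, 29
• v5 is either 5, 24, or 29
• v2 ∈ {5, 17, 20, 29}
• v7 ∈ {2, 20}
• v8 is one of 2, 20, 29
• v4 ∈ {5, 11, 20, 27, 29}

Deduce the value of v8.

The 8 variables draw from only 8 values {2, 5, 11, 17, 20, 24, 27, 29}, so each is used; only v4 can be 11, hence v4 = 11.
Among the 7 still-open variables, 27 fits only v3 (and all 7 values in {2, 5, 17, 20, 24, 27, 29} must be used), so v3 = 27.
v6 and v7 share exactly the 2 values {2, 20}; by pigeonhole those values go to them, so strike 2, 20 from v1, v2, v8.
So v8 = 29.

29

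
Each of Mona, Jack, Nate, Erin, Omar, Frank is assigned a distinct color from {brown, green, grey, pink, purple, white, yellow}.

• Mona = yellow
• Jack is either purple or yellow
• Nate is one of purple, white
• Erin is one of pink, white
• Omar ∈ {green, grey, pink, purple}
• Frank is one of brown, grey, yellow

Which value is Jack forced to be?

Mona must be yellow (only option left). Remove yellow from Jack, Frank.
So Jack = purple.

purple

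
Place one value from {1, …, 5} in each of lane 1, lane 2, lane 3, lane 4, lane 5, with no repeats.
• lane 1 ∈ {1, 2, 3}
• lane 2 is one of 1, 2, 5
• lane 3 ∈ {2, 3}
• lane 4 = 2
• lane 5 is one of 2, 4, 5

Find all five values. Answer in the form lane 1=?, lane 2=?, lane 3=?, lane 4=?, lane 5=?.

lane 1=1, lane 2=5, lane 3=3, lane 4=2, lane 5=4

lane 4's domain is down to {2}, so lane 4 = 2. Strike 2 from lane 1, lane 2, lane 3, lane 5.
lane 3 must be 3 (only option left). So lane 1 can't be 3.
lane 1 must be 1 (only option left). Eliminate 1 elsewhere: lane 2.
That leaves lane 2 = 5. So lane 5 can't be 5.
lane 5's domain is down to {4}, so lane 5 = 4.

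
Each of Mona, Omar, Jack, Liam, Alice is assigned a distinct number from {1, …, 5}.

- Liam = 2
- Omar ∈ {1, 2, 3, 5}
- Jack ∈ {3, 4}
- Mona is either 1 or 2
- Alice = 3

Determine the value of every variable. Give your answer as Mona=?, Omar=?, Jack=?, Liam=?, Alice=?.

Mona=1, Omar=5, Jack=4, Liam=2, Alice=3

Liam must be 2 (only option left). Strike 2 from Mona, Omar.
Alice must be 3 (only option left). Remove 3 from Omar, Jack.
Mona has just one choice, so Mona = 1. So Omar can't be 1.
Omar must be 5 (only option left).
Jack has just one choice, so Jack = 4.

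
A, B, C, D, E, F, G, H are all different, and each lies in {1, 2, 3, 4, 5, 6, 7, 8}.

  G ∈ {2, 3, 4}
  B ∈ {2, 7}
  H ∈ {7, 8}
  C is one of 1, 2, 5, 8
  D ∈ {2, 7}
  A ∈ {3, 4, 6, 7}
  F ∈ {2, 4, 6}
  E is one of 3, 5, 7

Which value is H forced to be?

Among the 8 variables, 1 fits only C (and all 8 values in {1, 2, 3, 4, 5, 6, 7, 8} must be used), so C = 1.
The 7 still-open variables draw from only 7 values {2, 3, 4, 5, 6, 7, 8}, so each is used; only E can be 5, hence E = 5.
The 6 still-open variables draw from only 6 values {2, 3, 4, 6, 7, 8}, so each is used; only H can be 8, hence H = 8.

8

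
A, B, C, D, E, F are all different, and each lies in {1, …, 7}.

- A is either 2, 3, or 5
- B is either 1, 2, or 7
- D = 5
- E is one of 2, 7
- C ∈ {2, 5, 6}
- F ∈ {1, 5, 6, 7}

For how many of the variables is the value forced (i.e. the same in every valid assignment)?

2

D has just one choice, so D = 5. Eliminate 5 elsewhere: A, C, F.
The 5 still-open variables together cover exactly {1, 2, 3, 6, 7} — 5 values for 5 variables — and 3 appears only in A's list, so A = 3.
Determined: A=3, D=5. The other variables each still have more than one consistent value. That makes 2.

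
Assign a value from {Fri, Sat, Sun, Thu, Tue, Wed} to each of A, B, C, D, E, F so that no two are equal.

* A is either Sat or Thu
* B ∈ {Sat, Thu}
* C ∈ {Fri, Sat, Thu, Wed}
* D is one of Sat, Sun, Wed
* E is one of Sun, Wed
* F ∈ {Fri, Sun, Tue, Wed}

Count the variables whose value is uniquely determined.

The 6 variables draw from only 6 values {Fri, Sat, Sun, Thu, Tue, Wed}, so each is used; only F can be Tue, hence F = Tue.
The 5 still-open variables draw from only 5 values {Fri, Sat, Sun, Thu, Wed}, so each is used; only C can be Fri, hence C = Fri.
A and B share exactly the 2 values {Sat, Thu}; by pigeonhole those values go to them, so strike Sat, Thu from D.
Determined: C=Fri, F=Tue. The other variables each still have more than one consistent value. That makes 2.

2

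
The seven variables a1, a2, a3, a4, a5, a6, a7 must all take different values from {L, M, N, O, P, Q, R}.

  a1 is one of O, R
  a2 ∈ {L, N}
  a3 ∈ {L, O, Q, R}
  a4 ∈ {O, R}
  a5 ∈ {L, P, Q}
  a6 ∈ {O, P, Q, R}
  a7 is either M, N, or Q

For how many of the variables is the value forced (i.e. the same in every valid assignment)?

2

The 7 variables together cover exactly {L, M, N, O, P, Q, R} — 7 values for 7 variables — and M appears only in a7's list, so a7 = M.
The 6 still-open variables together cover exactly {L, N, O, P, Q, R} — 6 values for 6 variables — and N appears only in a2's list, so a2 = N.
a1 and a4 between them cover only {O, R} — a naked pair. Remove those values from a3, a6.
Determined: a2=N, a7=M. The other variables each still have more than one consistent value. That makes 2.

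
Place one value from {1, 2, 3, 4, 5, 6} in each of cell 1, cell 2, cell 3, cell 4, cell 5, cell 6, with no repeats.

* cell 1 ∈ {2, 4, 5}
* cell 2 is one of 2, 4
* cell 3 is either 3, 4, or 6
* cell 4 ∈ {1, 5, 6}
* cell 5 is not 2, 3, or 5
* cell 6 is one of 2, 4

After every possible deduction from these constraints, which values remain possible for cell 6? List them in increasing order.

Among the 6 variables, 3 fits only cell 3 (and all 6 values in {1, 2, 3, 4, 5, 6} must be used), so cell 3 = 3.
cell 2 and cell 6 share exactly the 2 values {2, 4}; by pigeonhole those values go to them, so strike 2, 4 from cell 1, cell 5.
That leaves cell 1 = 5. So cell 4 can't be 5.
No further eliminations apply; cell 6 can still be any of 2, 4.

2, 4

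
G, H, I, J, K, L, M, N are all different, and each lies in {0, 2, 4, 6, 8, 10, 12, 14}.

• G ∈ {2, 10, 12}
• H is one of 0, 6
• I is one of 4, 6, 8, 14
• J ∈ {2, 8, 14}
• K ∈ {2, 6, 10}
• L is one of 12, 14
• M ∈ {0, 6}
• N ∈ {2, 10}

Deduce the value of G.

12

Among the 8 variables, 4 fits only I (and all 8 values in {0, 2, 4, 6, 8, 10, 12, 14} must be used), so I = 4.
Among the 7 still-open variables, 8 fits only J (and all 7 values in {0, 2, 6, 8, 10, 12, 14} must be used), so J = 8.
The 6 still-open variables draw from only 6 values {0, 2, 6, 10, 12, 14}, so each is used; only L can be 14, hence L = 14.
The 5 still-open variables together cover exactly {0, 2, 6, 10, 12} — 5 values for 5 variables — and 12 appears only in G's list, so G = 12.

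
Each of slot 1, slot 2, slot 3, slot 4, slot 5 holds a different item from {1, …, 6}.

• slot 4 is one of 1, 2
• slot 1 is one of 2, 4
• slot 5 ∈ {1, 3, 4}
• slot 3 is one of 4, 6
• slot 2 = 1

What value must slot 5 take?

3

slot 2 must be 1 (only option left). Eliminate 1 elsewhere: slot 4, slot 5.
That leaves slot 4 = 2. Eliminate 2 elsewhere: slot 1.
slot 1's domain is down to {4}, so slot 1 = 4. Remove 4 from slot 3, slot 5.
So slot 5 = 3.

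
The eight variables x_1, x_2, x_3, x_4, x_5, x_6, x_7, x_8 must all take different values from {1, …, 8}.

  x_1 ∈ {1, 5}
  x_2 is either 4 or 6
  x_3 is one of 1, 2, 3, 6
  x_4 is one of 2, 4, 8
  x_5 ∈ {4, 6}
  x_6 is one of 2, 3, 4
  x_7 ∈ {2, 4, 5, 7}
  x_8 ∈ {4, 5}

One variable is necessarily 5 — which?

x_8

Among the 8 variables, 7 fits only x_7 (and all 8 values in {1, 2, 3, 4, 5, 6, 7, 8} must be used), so x_7 = 7.
The 7 still-open variables draw from only 7 values {1, 2, 3, 4, 5, 6, 8}, so each is used; only x_4 can be 8, hence x_4 = 8.
x_2 and x_5 between them cover only {4, 6} — a naked pair. Remove those values from x_3, x_6, x_8.
So 5 goes to x_8.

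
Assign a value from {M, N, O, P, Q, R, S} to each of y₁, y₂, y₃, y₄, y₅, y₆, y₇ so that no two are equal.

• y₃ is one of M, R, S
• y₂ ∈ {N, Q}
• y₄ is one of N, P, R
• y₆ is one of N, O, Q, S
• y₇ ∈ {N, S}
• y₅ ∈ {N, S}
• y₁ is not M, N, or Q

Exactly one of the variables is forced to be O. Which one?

The 7 variables draw from only 7 values {M, N, O, P, Q, R, S}, so each is used; only y₃ can be M, hence y₃ = M.
y₅ and y₇ share exactly the 2 values {N, S}; by pigeonhole those values go to them, so strike N, S from y₁, y₂, y₄, y₆.
y₂ must be Q (only option left). So y₆ can't be Q.
So O goes to y₆.

y₆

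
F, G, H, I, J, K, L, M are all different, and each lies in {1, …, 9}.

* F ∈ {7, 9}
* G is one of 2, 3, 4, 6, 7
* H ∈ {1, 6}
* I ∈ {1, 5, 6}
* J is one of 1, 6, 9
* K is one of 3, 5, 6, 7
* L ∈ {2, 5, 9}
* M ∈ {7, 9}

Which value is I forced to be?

Among the 8 variables, 4 fits only G (and all 8 values in {1, 2, 3, 4, 5, 6, 7, 9} must be used), so G = 4.
The 7 still-open variables together cover exactly {1, 2, 3, 5, 6, 7, 9} — 7 values for 7 variables — and 2 appears only in L's list, so L = 2.
Among the 6 still-open variables, 3 fits only K (and all 6 values in {1, 3, 5, 6, 7, 9} must be used), so K = 3.
The 5 still-open variables together cover exactly {1, 5, 6, 7, 9} — 5 values for 5 variables — and 5 appears only in I's list, so I = 5.

5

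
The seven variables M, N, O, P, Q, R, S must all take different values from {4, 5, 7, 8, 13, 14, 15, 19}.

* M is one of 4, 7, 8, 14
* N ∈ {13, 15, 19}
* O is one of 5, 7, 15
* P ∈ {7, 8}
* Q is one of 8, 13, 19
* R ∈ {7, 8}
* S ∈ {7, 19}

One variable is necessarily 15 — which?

The 2 variables P and R are confined to {7, 8}, which locks those values in; drop them from M, O, Q, S.
S has just one choice, so S = 19. Strike 19 from N, Q.
Q has just one choice, so Q = 13. Strike 13 from N.
So 15 goes to N.

N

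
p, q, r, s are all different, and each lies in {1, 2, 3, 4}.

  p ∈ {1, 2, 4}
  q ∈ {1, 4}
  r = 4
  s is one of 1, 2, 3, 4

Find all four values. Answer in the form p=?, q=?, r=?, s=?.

p=2, q=1, r=4, s=3

r has just one choice, so r = 4. Strike 4 from p, q, s.
q has just one choice, so q = 1. So p, s can't be 1.
p must be 2 (only option left). Strike 2 from s.
s has just one choice, so s = 3.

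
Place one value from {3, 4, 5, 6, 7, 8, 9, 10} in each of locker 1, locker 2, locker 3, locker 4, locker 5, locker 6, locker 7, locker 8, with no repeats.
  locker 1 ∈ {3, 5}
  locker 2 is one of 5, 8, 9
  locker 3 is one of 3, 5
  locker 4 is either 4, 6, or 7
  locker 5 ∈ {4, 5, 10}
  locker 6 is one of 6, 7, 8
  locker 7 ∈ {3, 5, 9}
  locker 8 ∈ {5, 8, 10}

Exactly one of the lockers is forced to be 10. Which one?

locker 1 and locker 3 share exactly the 2 values {3, 5}; by pigeonhole those values go to them, so strike 3, 5 from locker 2, locker 5, locker 7, locker 8.
That leaves locker 7 = 9. So locker 2 can't be 9.
locker 2 has just one choice, so locker 2 = 8. Remove 8 from locker 6, locker 8.
So 10 goes to locker 8.

locker 8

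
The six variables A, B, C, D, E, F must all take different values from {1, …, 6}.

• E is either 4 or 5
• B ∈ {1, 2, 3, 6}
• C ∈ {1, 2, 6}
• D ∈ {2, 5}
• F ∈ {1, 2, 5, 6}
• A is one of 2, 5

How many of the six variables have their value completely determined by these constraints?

2

The 6 variables together cover exactly {1, 2, 3, 4, 5, 6} — 6 values for 6 variables — and 3 appears only in B's list, so B = 3.
Among the 5 still-open variables, 4 fits only E (and all 5 values in {1, 2, 4, 5, 6} must be used), so E = 4.
The 2 variables A and D are confined to {2, 5}, which locks those values in; drop them from C, F.
Determined: B=3, E=4. The other variables each still have more than one consistent value. That makes 2.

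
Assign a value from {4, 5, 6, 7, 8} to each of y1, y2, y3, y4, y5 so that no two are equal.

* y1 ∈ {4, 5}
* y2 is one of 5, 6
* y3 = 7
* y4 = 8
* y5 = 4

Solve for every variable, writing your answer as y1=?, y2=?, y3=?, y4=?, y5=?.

y1=5, y2=6, y3=7, y4=8, y5=4

y3 must be 7 (only option left).
y4's domain is down to {8}, so y4 = 8.
y5 must be 4 (only option left). Strike 4 from y1.
y1 has just one choice, so y1 = 5. Strike 5 from y2.
y2 has just one choice, so y2 = 6.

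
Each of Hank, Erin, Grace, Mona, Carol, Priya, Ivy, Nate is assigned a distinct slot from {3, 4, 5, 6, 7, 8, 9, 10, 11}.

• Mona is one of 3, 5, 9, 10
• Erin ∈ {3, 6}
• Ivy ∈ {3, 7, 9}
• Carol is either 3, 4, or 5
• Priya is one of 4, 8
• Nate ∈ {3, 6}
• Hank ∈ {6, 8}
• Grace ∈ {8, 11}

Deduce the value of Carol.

5

Erin and Nate share exactly the 2 values {3, 6}; by pigeonhole those values go to them, so strike 3, 6 from Hank, Mona, Carol, Ivy.
Hank's domain is down to {8}, so Hank = 8. Strike 8 from Grace, Priya.
Grace must be 11 (only option left).
Priya has just one choice, so Priya = 4. Strike 4 from Carol.
So Carol = 5.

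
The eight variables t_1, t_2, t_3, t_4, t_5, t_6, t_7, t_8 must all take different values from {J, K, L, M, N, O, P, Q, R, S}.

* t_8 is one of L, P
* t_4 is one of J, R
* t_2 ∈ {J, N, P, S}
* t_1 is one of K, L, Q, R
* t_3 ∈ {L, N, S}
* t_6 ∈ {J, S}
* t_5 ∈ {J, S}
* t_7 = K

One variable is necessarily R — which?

t_7's domain is down to {K}, so t_7 = K. So t_1 can't be K.
The 7 still-open variables draw from only 7 values {J, L, N, P, Q, R, S}, so each is used; only t_1 can be Q, hence t_1 = Q.
The 6 still-open variables together cover exactly {J, L, N, P, R, S} — 6 values for 6 variables — and R appears only in t_4's list, so t_4 = R.

t_4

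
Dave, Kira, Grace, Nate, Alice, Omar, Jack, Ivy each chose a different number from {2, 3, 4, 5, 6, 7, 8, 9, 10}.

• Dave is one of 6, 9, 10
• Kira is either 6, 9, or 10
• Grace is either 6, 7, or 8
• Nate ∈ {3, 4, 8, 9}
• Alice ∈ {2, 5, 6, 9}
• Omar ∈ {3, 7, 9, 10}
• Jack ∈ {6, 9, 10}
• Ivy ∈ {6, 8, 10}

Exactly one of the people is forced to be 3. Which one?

Dave, Kira, Jack between them cover only {6, 9, 10} — a naked triple. Remove those values from Grace, Nate, Alice, Omar, Ivy.
Ivy's domain is down to {8}, so Ivy = 8. Remove 8 from Grace, Nate.
Grace has just one choice, so Grace = 7. Remove 7 from Omar.
So 3 goes to Omar.

Omar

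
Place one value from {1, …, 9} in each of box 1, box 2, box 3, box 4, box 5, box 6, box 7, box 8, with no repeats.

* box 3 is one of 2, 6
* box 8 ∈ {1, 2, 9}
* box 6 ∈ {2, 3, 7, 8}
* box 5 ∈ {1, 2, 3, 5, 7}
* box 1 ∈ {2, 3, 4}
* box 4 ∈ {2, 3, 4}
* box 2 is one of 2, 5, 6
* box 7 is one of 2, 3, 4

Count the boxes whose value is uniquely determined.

box 1, box 4, box 7 between them cover only {2, 3, 4} — a naked triple. Remove those values from box 2, box 3, box 5, box 6, box 8.
box 3 has just one choice, so box 3 = 6. Strike 6 from box 2.
That leaves box 2 = 5. Strike 5 from box 5.
Determined: box 2=5, box 3=6. The other boxes each still have more than one consistent value. That makes 2.

2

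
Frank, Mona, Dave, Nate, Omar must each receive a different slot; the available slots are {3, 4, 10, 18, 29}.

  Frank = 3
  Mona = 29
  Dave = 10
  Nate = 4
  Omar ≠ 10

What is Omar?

18

Frank has just one choice, so Frank = 3. So Omar can't be 3.
That leaves Mona = 29. Eliminate 29 elsewhere: Omar.
Dave's domain is down to {10}, so Dave = 10.
Nate must be 4 (only option left). Strike 4 from Omar.
So Omar = 18.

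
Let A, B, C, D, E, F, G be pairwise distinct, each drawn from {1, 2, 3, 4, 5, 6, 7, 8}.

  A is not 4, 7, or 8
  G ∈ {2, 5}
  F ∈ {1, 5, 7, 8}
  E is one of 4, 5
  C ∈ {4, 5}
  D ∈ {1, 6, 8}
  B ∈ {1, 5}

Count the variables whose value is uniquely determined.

C and E between them cover only {4, 5} — a naked pair. Remove those values from A, B, F, G.
B's domain is down to {1}, so B = 1. Eliminate 1 elsewhere: A, D, F.
G must be 2 (only option left). Eliminate 2 elsewhere: A.
Determined: B=1, G=2. The other variables each still have more than one consistent value. That makes 2.

2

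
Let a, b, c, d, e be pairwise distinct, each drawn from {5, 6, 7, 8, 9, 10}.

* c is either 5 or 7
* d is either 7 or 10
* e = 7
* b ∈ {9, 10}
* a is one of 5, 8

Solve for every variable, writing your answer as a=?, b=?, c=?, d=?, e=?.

a=8, b=9, c=5, d=10, e=7

e must be 7 (only option left). Remove 7 from c, d.
c must be 5 (only option left). Eliminate 5 elsewhere: a.
d's domain is down to {10}, so d = 10. Eliminate 10 elsewhere: b.
That leaves a = 8.
b has just one choice, so b = 9.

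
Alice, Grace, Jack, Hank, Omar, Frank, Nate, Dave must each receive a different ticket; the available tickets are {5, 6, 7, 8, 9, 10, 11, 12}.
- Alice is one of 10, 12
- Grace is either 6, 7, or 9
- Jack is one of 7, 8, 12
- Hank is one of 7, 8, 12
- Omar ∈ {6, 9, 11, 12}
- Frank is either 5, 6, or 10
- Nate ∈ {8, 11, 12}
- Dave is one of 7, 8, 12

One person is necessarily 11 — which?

Nate

The 8 variables together cover exactly {5, 6, 7, 8, 9, 10, 11, 12} — 8 values for 8 variables — and 5 appears only in Frank's list, so Frank = 5.
Among the 7 still-open variables, 10 fits only Alice (and all 7 values in {6, 7, 8, 9, 10, 11, 12} must be used), so Alice = 10.
Jack, Hank, Dave between them cover only {7, 8, 12} — a naked triple. Remove those values from Grace, Omar, Nate.
So 11 goes to Nate.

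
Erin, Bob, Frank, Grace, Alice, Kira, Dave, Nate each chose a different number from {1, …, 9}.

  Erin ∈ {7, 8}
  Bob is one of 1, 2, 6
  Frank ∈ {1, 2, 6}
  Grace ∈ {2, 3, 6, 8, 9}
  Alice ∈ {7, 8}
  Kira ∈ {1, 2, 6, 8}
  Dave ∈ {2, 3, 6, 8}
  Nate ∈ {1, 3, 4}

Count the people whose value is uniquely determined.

The 8 variables together cover exactly {1, 2, 3, 4, 6, 7, 8, 9} — 8 values for 8 variables — and 4 appears only in Nate's list, so Nate = 4.
The 7 still-open variables together cover exactly {1, 2, 3, 6, 7, 8, 9} — 7 values for 7 variables — and 9 appears only in Grace's list, so Grace = 9.
The 6 still-open variables together cover exactly {1, 2, 3, 6, 7, 8} — 6 values for 6 variables — and 3 appears only in Dave's list, so Dave = 3.
The 2 variables Erin and Alice are confined to {7, 8}, which locks those values in; drop them from Kira.
Determined: Grace=9, Dave=3, Nate=4. The other people each still have more than one consistent value. That makes 3.

3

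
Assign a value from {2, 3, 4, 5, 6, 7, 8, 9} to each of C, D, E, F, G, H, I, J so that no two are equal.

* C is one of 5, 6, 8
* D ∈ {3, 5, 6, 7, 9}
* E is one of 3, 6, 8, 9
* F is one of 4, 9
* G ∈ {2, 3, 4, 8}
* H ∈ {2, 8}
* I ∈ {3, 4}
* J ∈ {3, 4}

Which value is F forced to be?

9

Among the 8 variables, 7 fits only D (and all 8 values in {2, 3, 4, 5, 6, 7, 8, 9} must be used), so D = 7.
The 7 still-open variables together cover exactly {2, 3, 4, 5, 6, 8, 9} — 7 values for 7 variables — and 5 appears only in C's list, so C = 5.
Among the 6 still-open variables, 6 fits only E (and all 6 values in {2, 3, 4, 6, 8, 9} must be used), so E = 6.
The 5 still-open variables draw from only 5 values {2, 3, 4, 8, 9}, so each is used; only F can be 9, hence F = 9.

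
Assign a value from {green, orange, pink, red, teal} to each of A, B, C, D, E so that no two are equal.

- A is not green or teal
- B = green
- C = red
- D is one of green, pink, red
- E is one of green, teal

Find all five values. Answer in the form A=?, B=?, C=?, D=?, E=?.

B's domain is down to {green}, so B = green. So D, E can't be green.
C's domain is down to {red}, so C = red. Strike red from A, D.
D has just one choice, so D = pink. Eliminate pink elsewhere: A.
E's domain is down to {teal}, so E = teal.
A must be orange (only option left).

A=orange, B=green, C=red, D=pink, E=teal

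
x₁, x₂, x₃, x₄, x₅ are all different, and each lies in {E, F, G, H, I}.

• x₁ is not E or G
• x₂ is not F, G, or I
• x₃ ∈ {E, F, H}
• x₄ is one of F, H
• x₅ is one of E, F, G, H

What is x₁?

The 5 variables together cover exactly {E, F, G, H, I} — 5 values for 5 variables — and G appears only in x₅'s list, so x₅ = G.
Among the 4 still-open variables, I fits only x₁ (and all 4 values in {E, F, H, I} must be used), so x₁ = I.

I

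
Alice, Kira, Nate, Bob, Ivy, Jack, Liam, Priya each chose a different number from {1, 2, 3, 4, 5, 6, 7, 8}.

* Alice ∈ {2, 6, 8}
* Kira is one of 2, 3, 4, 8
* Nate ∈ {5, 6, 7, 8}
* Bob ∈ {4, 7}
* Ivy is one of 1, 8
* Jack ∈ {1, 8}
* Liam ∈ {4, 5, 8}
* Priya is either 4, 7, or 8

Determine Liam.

The 8 variables draw from only 8 values {1, 2, 3, 4, 5, 6, 7, 8}, so each is used; only Kira can be 3, hence Kira = 3.
The 7 still-open variables draw from only 7 values {1, 2, 4, 5, 6, 7, 8}, so each is used; only Alice can be 2, hence Alice = 2.
Among the 6 still-open variables, 6 fits only Nate (and all 6 values in {1, 4, 5, 6, 7, 8} must be used), so Nate = 6.
The 5 still-open variables together cover exactly {1, 4, 5, 7, 8} — 5 values for 5 variables — and 5 appears only in Liam's list, so Liam = 5.

5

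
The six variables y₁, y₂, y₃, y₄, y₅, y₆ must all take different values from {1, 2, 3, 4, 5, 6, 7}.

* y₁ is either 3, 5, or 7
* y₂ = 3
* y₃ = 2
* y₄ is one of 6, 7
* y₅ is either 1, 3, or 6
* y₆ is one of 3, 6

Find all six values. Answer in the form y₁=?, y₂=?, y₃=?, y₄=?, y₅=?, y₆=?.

y₂'s domain is down to {3}, so y₂ = 3. So y₁, y₅, y₆ can't be 3.
That leaves y₃ = 2.
That leaves y₆ = 6. Strike 6 from y₄, y₅.
y₄ must be 7 (only option left). Strike 7 from y₁.
y₅ must be 1 (only option left).
That leaves y₁ = 5.

y₁=5, y₂=3, y₃=2, y₄=7, y₅=1, y₆=6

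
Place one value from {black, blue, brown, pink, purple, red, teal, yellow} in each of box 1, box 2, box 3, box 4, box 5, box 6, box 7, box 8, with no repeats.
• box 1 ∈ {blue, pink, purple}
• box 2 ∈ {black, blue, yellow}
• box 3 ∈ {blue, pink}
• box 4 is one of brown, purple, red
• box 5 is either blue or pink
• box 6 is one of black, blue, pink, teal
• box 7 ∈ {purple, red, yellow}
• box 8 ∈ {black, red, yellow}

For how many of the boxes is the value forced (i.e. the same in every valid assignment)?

3

The 8 variables together cover exactly {black, blue, brown, pink, purple, red, teal, yellow} — 8 values for 8 variables — and brown appears only in box 4's list, so box 4 = brown.
The 7 still-open variables together cover exactly {black, blue, pink, purple, red, teal, yellow} — 7 values for 7 variables — and teal appears only in box 6's list, so box 6 = teal.
box 3 and box 5 between them cover only {blue, pink} — a naked pair. Remove those values from box 1, box 2.
box 1's domain is down to {purple}, so box 1 = purple. Eliminate purple elsewhere: box 7.
Determined: box 1=purple, box 4=brown, box 6=teal. The other boxes each still have more than one consistent value. That makes 3.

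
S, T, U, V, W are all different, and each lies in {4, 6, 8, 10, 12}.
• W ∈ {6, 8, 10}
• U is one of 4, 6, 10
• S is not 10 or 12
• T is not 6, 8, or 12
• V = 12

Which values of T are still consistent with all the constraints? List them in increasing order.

V has just one choice, so V = 12.
No further eliminations apply; T can still be any of 4, 10.

4, 10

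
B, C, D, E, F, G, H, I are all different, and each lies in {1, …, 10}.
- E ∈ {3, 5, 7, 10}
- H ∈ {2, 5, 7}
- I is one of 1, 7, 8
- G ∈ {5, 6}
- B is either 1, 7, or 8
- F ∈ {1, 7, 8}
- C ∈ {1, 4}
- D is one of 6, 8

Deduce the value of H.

B, F, I share exactly the 3 values {1, 7, 8}; by pigeonhole those values go to them, so strike 1, 7, 8 from C, D, E, H.
C has just one choice, so C = 4.
D's domain is down to {6}, so D = 6. So G can't be 6.
That leaves G = 5. Strike 5 from E, H.
So H = 2.

2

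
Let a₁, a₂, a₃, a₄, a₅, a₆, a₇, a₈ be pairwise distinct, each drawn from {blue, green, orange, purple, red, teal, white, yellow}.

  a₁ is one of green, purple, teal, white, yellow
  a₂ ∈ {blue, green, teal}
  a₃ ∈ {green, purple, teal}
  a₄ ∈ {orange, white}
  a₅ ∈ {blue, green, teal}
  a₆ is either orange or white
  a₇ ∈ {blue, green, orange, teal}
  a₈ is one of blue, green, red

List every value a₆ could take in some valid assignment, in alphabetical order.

orange, white

Among the 8 variables, red fits only a₈ (and all 8 values in {blue, green, orange, purple, red, teal, white, yellow} must be used), so a₈ = red.
The 7 still-open variables together cover exactly {blue, green, orange, purple, teal, white, yellow} — 7 values for 7 variables — and yellow appears only in a₁'s list, so a₁ = yellow.
The 6 still-open variables draw from only 6 values {blue, green, orange, purple, teal, white}, so each is used; only a₃ can be purple, hence a₃ = purple.
a₄ and a₆ between them cover only {orange, white} — a naked pair. Remove those values from a₇.
No further eliminations apply; a₆ can still be any of orange, white.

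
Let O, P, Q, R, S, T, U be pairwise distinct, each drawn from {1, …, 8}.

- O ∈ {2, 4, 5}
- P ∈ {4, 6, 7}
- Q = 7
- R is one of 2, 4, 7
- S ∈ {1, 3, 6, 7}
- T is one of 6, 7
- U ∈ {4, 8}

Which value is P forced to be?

Q must be 7 (only option left). Eliminate 7 elsewhere: P, R, S, T.
T has just one choice, so T = 6. Eliminate 6 elsewhere: P, S.
So P = 4.

4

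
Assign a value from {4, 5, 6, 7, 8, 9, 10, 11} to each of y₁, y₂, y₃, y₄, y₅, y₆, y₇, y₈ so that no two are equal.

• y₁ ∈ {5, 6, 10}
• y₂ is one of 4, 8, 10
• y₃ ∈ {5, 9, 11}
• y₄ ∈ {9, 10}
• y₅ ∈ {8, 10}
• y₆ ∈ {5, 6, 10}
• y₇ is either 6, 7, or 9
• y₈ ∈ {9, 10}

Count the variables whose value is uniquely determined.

4

Among the 8 variables, 4 fits only y₂ (and all 8 values in {4, 5, 6, 7, 8, 9, 10, 11} must be used), so y₂ = 4.
The 7 still-open variables together cover exactly {5, 6, 7, 8, 9, 10, 11} — 7 values for 7 variables — and 7 appears only in y₇'s list, so y₇ = 7.
The 6 still-open variables draw from only 6 values {5, 6, 8, 9, 10, 11}, so each is used; only y₅ can be 8, hence y₅ = 8.
The 5 still-open variables draw from only 5 values {5, 6, 9, 10, 11}, so each is used; only y₃ can be 11, hence y₃ = 11.
y₄ and y₈ share exactly the 2 values {9, 10}; by pigeonhole those values go to them, so strike 9, 10 from y₁, y₆.
Determined: y₂=4, y₃=11, y₅=8, y₇=7. The other variables each still have more than one consistent value. That makes 4.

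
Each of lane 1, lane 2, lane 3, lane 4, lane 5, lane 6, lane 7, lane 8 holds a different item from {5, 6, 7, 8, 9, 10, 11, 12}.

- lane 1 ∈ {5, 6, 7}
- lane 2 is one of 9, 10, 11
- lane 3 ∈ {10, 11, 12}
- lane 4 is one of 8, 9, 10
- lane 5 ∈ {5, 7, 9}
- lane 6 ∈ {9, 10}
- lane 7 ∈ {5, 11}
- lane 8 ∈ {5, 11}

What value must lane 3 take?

12

The 8 variables draw from only 8 values {5, 6, 7, 8, 9, 10, 11, 12}, so each is used; only lane 1 can be 6, hence lane 1 = 6.
The 7 still-open variables together cover exactly {5, 7, 8, 9, 10, 11, 12} — 7 values for 7 variables — and 7 appears only in lane 5's list, so lane 5 = 7.
Among the 6 still-open variables, 8 fits only lane 4 (and all 6 values in {5, 8, 9, 10, 11, 12} must be used), so lane 4 = 8.
Among the 5 still-open variables, 12 fits only lane 3 (and all 5 values in {5, 9, 10, 11, 12} must be used), so lane 3 = 12.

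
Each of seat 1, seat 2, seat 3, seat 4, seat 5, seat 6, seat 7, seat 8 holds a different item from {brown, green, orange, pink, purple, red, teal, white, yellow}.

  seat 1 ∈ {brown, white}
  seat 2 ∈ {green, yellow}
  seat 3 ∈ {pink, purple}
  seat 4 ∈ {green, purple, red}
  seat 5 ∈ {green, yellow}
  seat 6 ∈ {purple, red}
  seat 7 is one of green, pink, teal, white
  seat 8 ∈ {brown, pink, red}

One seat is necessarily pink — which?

Among the 8 variables, teal fits only seat 7 (and all 8 values in {brown, green, pink, purple, red, teal, white, yellow} must be used), so seat 7 = teal.
The 7 still-open variables together cover exactly {brown, green, pink, purple, red, white, yellow} — 7 values for 7 variables — and white appears only in seat 1's list, so seat 1 = white.
The 6 still-open variables together cover exactly {brown, green, pink, purple, red, yellow} — 6 values for 6 variables — and brown appears only in seat 8's list, so seat 8 = brown.
Among the 5 still-open variables, pink fits only seat 3 (and all 5 values in {green, pink, purple, red, yellow} must be used), so seat 3 = pink.

seat 3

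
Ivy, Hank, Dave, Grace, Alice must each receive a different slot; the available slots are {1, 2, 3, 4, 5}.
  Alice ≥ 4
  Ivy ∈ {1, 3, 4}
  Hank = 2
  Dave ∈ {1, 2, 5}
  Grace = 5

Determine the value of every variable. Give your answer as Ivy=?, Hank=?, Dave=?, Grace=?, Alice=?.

Hank must be 2 (only option left). Eliminate 2 elsewhere: Dave.
That leaves Grace = 5. So Dave, Alice can't be 5.
That leaves Alice = 4. So Ivy can't be 4.
Dave has just one choice, so Dave = 1. So Ivy can't be 1.
Ivy must be 3 (only option left).

Ivy=3, Hank=2, Dave=1, Grace=5, Alice=4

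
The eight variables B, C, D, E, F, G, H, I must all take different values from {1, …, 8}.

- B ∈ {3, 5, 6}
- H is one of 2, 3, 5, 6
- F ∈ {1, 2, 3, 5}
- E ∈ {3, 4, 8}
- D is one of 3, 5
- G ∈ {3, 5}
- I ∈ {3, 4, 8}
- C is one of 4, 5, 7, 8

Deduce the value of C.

7

The 8 variables draw from only 8 values {1, 2, 3, 4, 5, 6, 7, 8}, so each is used; only F can be 1, hence F = 1.
The 7 still-open variables draw from only 7 values {2, 3, 4, 5, 6, 7, 8}, so each is used; only H can be 2, hence H = 2.
The 6 still-open variables together cover exactly {3, 4, 5, 6, 7, 8} — 6 values for 6 variables — and 6 appears only in B's list, so B = 6.
The 5 still-open variables draw from only 5 values {3, 4, 5, 7, 8}, so each is used; only C can be 7, hence C = 7.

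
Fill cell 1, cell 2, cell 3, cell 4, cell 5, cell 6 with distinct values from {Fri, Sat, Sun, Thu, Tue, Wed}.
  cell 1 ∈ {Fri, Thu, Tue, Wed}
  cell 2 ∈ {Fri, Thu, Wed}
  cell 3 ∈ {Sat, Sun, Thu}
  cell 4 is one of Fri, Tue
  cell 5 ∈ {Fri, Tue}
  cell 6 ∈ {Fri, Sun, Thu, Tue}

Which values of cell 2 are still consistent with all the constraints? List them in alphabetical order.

The 6 variables together cover exactly {Fri, Sat, Sun, Thu, Tue, Wed} — 6 values for 6 variables — and Sat appears only in cell 3's list, so cell 3 = Sat.
Among the 5 still-open variables, Sun fits only cell 6 (and all 5 values in {Fri, Sun, Thu, Tue, Wed} must be used), so cell 6 = Sun.
cell 4 and cell 5 share exactly the 2 values {Fri, Tue}; by pigeonhole those values go to them, so strike Fri, Tue from cell 1, cell 2.
No further eliminations apply; cell 2 can still be any of Thu, Wed.

Thu, Wed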